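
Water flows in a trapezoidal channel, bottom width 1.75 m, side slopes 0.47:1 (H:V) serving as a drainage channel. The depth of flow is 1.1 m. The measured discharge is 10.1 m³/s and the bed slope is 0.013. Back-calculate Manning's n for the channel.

n = 0.0199

With bottom width b = 1.75 m and side slope z = 0.47: A = (b + zy)y = (1.75 + 0.47×1.1)×1.1 = 2.494 m²; P = b + 2y√(1+z²) = 1.75 + 2×1.1×1.105 = 4.181 m.
Hydraulic radius R = A/P = 2.494/4.181 = 0.5965 m.
Rearranging Manning's equation: n = (1/Q) A R^(2/3) S^(1/2) = (1/10.1) × 2.494 × 0.5965^(2/3) × √0.013 = 0.0199.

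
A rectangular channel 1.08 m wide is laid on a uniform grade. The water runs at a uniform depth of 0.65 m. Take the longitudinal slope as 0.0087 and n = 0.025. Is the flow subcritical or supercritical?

subcritical

Flow area A = b·y = 1.08 × 0.65 = 0.702 m². Wetted perimeter P = b + 2y = 1.08 + 2×0.65 = 2.38 m.
Hydraulic radius R = A/P = 0.702/2.38 = 0.295 m.
V = (1/n) R^(2/3) √S = (1/0.025) × 0.295^(2/3) × √0.0087 = 1.653 m/s. Hydraulic depth D_h = A/T = 0.702/1.08 = 0.65 m.
Froude number Fr = V/√(g·D_h) = 1.653/√(9.81×0.65) = 0.655, which is less than 1, so the flow is subcritical.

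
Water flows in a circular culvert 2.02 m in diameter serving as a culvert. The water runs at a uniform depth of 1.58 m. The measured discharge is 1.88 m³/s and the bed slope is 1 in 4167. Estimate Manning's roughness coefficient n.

n = 0.016

For a circular section of diameter D = 2.02 m at depth y = 1.58 m, the central angle is θ = 2 arccos(1 − 2y/D) = 4.341 rad. Then A = (D²/8)(θ − sin θ) = 2.689 m² and P = Dθ/2 = 4.384 m.
Hydraulic radius R = A/P = 2.689/4.384 = 0.6134 m.
Rearranging Manning's equation: n = (1/Q) A R^(2/3) S^(1/2) = (1/1.88) × 2.689 × 0.6134^(2/3) × √0.00024 = 0.016.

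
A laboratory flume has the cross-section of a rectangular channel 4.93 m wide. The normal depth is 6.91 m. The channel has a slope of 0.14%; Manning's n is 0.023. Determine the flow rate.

Q = 82.5 m³/s

Flow area A = b·y = 4.93 × 6.91 = 34.07 m². Wetted perimeter P = b + 2y = 4.93 + 2×6.91 = 18.75 m.
Hydraulic radius R = A/P = 34.07/18.75 = 1.817 m.
Manning's equation: Q = (1/n) A R^(2/3) S^(1/2) = (1/0.023) × 34.07 × 1.817^(2/3) × 0.0014^(1/2) = 82.5 m³/s.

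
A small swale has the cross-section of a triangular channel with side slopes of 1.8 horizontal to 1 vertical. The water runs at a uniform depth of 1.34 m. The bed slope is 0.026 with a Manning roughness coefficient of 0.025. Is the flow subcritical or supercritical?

For a triangular section with side slope z = 1.8: A = zy² = 1.8×1.34² = 3.232 m²; P = 2y√(1+z²) = 2×1.34×2.059 = 5.518 m.
Hydraulic radius R = A/P = 3.232/5.518 = 0.5857 m.
V = (1/n) R^(2/3) √S = (1/0.025) × 0.5857^(2/3) × √0.026 = 4.515 m/s. Hydraulic depth D_h = A/T = 3.232/4.824 = 0.67 m.
Froude number Fr = V/√(g·D_h) = 4.515/√(9.81×0.67) = 1.76, which is greater than 1, so the flow is supercritical.

supercritical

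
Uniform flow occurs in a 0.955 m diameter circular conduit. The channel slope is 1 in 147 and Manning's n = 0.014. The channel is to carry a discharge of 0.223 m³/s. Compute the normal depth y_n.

Manning's equation rearranged: A R^(2/3) = nQ / (1·√S) = 0.014 × 0.223 / (√0.006803) = 0.03785.
At y = 0.279 m: A R^(2/3) = 0.05128 — over.
At y = 0.169 m: A R^(2/3) = 0.01882 — short.
At y = 0.239 m: A R^(2/3) = 0.03784 — ≈ 0.03785.

y_n = 0.239 m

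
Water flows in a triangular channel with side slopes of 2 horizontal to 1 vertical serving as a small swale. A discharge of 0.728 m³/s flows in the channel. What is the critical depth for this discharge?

y_c = 0.486 m

At critical depth, Q² T / (g A³) = 1, i.e. A³/T = Q²/g = 0.728²/9.81 = 0.05402.
At y = 0.344 m: A³/T = 0.009634 — low.
At y = 0.526 m: A³/T = 0.08053 — high.
At y = 0.486 m: A³/T = 0.05423 — close enough.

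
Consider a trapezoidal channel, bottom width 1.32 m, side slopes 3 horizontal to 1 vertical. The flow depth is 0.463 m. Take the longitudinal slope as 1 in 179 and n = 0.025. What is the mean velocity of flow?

V = 1.33 m/s

With bottom width b = 1.32 m and side slope z = 3: A = (b + zy)y = (1.32 + 3×0.463)×0.463 = 1.254 m²; P = b + 2y√(1+z²) = 1.32 + 2×0.463×3.162 = 4.248 m.
Hydraulic radius R = A/P = 1.254/4.248 = 0.2952 m.
From Manning's equation, V = (1/n) R^(2/3) S^(1/2) = (1/0.025) × 0.2952^(2/3) × 0.005587^(1/2) = 1.33 m/s.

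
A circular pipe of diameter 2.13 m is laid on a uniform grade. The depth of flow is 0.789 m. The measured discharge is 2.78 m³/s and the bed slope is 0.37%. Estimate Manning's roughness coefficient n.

For a circular section of diameter D = 2.13 m at depth y = 0.789 m, the central angle is θ = 2 arccos(1 − 2y/D) = 2.617 rad. Then A = (D²/8)(θ − sin θ) = 1.2 m² and P = Dθ/2 = 2.787 m.
Hydraulic radius R = A/P = 1.2/2.787 = 0.4307 m.
Rearranging Manning's equation: n = (1/Q) A R^(2/3) S^(1/2) = (1/2.78) × 1.2 × 0.4307^(2/3) × √0.0037 = 0.015.

n = 0.015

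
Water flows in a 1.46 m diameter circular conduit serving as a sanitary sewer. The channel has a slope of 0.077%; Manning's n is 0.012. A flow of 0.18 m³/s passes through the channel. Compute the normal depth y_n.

y_n = 0.298 m

Manning's equation rearranged: A R^(2/3) = nQ / (1·√S) = 0.012 × 0.18 / (√0.00077) = 0.07784.
At y = 0.355 m: A R^(2/3) = 0.1108 — too large.
At y = 0.298 m: A R^(2/3) = 0.07802 — matches.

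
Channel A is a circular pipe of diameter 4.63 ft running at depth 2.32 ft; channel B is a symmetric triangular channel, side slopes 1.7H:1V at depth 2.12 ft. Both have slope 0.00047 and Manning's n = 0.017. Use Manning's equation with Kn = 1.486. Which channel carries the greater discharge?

channel A

Channel A: For a circular section of diameter D = 4.63 ft at depth y = 2.32 ft, the central angle is θ = 2 arccos(1 − 2y/D) = 3.146 rad. Then A = (D²/8)(θ − sin θ) = 8.441 ft² and P = Dθ/2 = 7.283 ft. Hydraulic radius R = A/P = 8.441/7.283 = 1.159 ft. Q_A = (1.486/0.017)·8.441·1.159^(2/3)·√0.00047 = 17.65 ft³/s.
Channel B: For a triangular section with side slope z = 1.7: A = zy² = 1.7×2.12² = 7.64 ft²; P = 2y√(1+z²) = 2×2.12×1.972 = 8.363 ft. Hydraulic radius R = A/P = 7.64/8.363 = 0.9137 ft. Q_B = (1.486/0.017)·7.64·0.9137^(2/3)·√0.00047 = 13.63 ft³/s.
Q_A = 17.65 ft³/s vs Q_B = 13.63 ft³/s, so channel A carries more.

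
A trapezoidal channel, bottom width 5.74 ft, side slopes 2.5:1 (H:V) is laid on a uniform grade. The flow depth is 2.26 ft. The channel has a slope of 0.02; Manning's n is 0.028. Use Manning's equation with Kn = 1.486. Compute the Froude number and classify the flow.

With bottom width b = 5.74 ft and side slope z = 2.5: A = (b + zy)y = (5.74 + 2.5×2.26)×2.26 = 25.74 ft²; P = b + 2y√(1+z²) = 5.74 + 2×2.26×2.693 = 17.91 ft.
Hydraulic radius R = A/P = 25.74/17.91 = 1.437 ft.
V = (1.486/n) R^(2/3) √S = (1.486/0.028) × 1.437^(2/3) × √0.02 = 9.559 ft/s. Hydraulic depth D_h = A/T = 25.74/17.04 = 1.511 ft.
Froude number Fr = V/√(g·D_h) = 9.559/√(32.2×1.511) = 1.37, which is greater than 1, so the flow is supercritical.

supercritical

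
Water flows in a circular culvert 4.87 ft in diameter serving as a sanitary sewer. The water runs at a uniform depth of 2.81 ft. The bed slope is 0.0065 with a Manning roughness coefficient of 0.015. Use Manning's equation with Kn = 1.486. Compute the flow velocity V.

V = 9.63 ft/s

For a circular section of diameter D = 4.87 ft at depth y = 2.81 ft, the central angle is θ = 2 arccos(1 − 2y/D) = 3.451 rad. Then A = (D²/8)(θ − sin θ) = 11.13 ft² and P = Dθ/2 = 8.403 ft.
Hydraulic radius R = A/P = 11.13/8.403 = 1.325 ft.
From Manning's equation, V = (1.486/n) R^(2/3) S^(1/2) = (1.486/0.015) × 1.325^(2/3) × 0.0065^(1/2) = 9.63 ft/s.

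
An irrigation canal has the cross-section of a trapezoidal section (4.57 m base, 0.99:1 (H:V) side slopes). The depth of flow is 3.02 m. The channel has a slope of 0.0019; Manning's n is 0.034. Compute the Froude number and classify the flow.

subcritical

With bottom width b = 4.57 m and side slope z = 0.99: A = (b + zy)y = (4.57 + 0.99×3.02)×3.02 = 22.83 m²; P = b + 2y√(1+z²) = 4.57 + 2×3.02×1.407 = 13.07 m.
Hydraulic radius R = A/P = 22.83/13.07 = 1.747 m.
V = (1/n) R^(2/3) √S = (1/0.034) × 1.747^(2/3) × √0.0019 = 1.86 m/s. Hydraulic depth D_h = A/T = 22.83/10.55 = 2.164 m.
Froude number Fr = V/√(g·D_h) = 1.86/√(9.81×2.164) = 0.404, which is less than 1, so the flow is subcritical.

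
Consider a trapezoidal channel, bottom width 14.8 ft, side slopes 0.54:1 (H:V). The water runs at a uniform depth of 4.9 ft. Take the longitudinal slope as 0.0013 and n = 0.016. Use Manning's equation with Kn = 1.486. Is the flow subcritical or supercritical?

subcritical

With bottom width b = 14.8 ft and side slope z = 0.54: A = (b + zy)y = (14.8 + 0.54×4.9)×4.9 = 85.49 ft²; P = b + 2y√(1+z²) = 14.8 + 2×4.9×1.136 = 25.94 ft.
Hydraulic radius R = A/P = 85.49/25.94 = 3.296 ft.
V = (1.486/n) R^(2/3) √S = (1.486/0.016) × 3.296^(2/3) × √0.0013 = 7.416 ft/s. Hydraulic depth D_h = A/T = 85.49/20.09 = 4.255 ft.
Froude number Fr = V/√(g·D_h) = 7.416/√(32.2×4.255) = 0.634, which is less than 1, so the flow is subcritical.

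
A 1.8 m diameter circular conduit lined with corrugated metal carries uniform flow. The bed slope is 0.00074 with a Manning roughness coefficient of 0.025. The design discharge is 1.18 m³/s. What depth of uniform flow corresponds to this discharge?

y_n = 1.14 m

Manning's equation rearranged: A R^(2/3) = nQ / (1·√S) = 0.025 × 1.18 / (√0.00074) = 1.084.
At y = 1.44 m: A R^(2/3) = 1.461 — over.
At y = 1.14 m: A R^(2/3) = 1.089 — close enough.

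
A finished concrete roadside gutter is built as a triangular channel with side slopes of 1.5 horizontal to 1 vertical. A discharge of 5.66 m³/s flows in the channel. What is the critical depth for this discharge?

y_c = 1.24 m

At critical depth, Q² T / (g A³) = 1, i.e. A³/T = Q²/g = 5.66²/9.81 = 3.266.
At y = 1.52 m: A³/T = 9.128 — high.
At y = 1.24 m: A³/T = 3.298 — matches.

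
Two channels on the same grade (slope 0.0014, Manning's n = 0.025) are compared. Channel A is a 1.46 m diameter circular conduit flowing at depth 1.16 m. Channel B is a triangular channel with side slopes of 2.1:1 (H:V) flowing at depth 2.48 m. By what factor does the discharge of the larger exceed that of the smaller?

Channel A: For a circular section of diameter D = 1.46 m at depth y = 1.16 m, the central angle is θ = 2 arccos(1 − 2y/D) = 4.401 rad. Then A = (D²/8)(θ − sin θ) = 1.426 m² and P = Dθ/2 = 3.213 m. Hydraulic radius R = A/P = 1.426/3.213 = 0.4439 m. Q_A = (1/0.025)·1.426·0.4439^(2/3)·√0.0014 = 1.242 m³/s.
Channel B: For a triangular section with side slope z = 2.1: A = zy² = 2.1×2.48² = 12.92 m²; P = 2y√(1+z²) = 2×2.48×2.326 = 11.54 m. Hydraulic radius R = A/P = 12.92/11.54 = 1.12 m. Q_B = (1/0.025)·12.92·1.12^(2/3)·√0.0014 = 20.84 m³/s.
The larger discharge is 20.84 m³/s and the smaller is 1.242 m³/s; the ratio is 16.8.

16.8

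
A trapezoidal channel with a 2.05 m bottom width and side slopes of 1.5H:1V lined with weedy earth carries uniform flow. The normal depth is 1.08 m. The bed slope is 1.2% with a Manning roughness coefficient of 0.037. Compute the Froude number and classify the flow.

With bottom width b = 2.05 m and side slope z = 1.5: A = (b + zy)y = (2.05 + 1.5×1.08)×1.08 = 3.964 m²; P = b + 2y√(1+z²) = 2.05 + 2×1.08×1.803 = 5.944 m.
Hydraulic radius R = A/P = 3.964/5.944 = 0.6668 m.
V = (1/n) R^(2/3) √S = (1/0.037) × 0.6668^(2/3) × √0.012 = 2.26 m/s. Hydraulic depth D_h = A/T = 3.964/5.29 = 0.7493 m.
Froude number Fr = V/√(g·D_h) = 2.26/√(9.81×0.7493) = 0.834, which is less than 1, so the flow is subcritical.

subcritical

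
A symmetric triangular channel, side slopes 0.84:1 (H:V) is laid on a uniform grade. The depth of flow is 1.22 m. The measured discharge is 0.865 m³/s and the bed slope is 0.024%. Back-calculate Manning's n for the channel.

For a triangular section with side slope z = 0.84: A = zy² = 0.84×1.22² = 1.25 m²; P = 2y√(1+z²) = 2×1.22×1.306 = 3.187 m.
Hydraulic radius R = A/P = 1.25/3.187 = 0.3923 m.
Rearranging Manning's equation: n = (1/Q) A R^(2/3) S^(1/2) = (1/0.865) × 1.25 × 0.3923^(2/3) × √0.00024 = 0.012.

n = 0.012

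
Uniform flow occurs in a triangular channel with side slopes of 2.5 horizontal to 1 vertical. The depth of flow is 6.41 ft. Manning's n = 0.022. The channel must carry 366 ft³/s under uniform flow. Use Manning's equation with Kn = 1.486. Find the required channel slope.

For a triangular section with side slope z = 2.5: A = zy² = 2.5×6.41² = 102.7 ft²; P = 2y√(1+z²) = 2×6.41×2.693 = 34.52 ft.
Hydraulic radius R = A/P = 102.7/34.52 = 2.976 ft.
From Manning's equation, S = [nQ / (1.486 A R^(2/3))]² = [0.022 × 366 / (1.486 × 102.7 × 2.976^(2/3))]² = 0.00065.

S = 0.00065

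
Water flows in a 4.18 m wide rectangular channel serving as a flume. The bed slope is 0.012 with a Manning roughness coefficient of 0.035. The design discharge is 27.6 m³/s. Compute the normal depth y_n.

y_n = 2.06 m

Manning's equation rearranged: A R^(2/3) = nQ / (1·√S) = 0.035 × 27.6 / (√0.012) = 8.818.
Try y = 2.51 m: A R^(2/3) = 11.45 — high.
Try y = 1.47 m: A R^(2/3) = 5.57 — low.
Try y = 2.06 m: A R^(2/3) = 8.824 — matches.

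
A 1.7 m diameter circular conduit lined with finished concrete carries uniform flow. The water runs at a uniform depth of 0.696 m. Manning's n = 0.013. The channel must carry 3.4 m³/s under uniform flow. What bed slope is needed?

S = 0.0096

For a circular section of diameter D = 1.7 m at depth y = 0.696 m, the central angle is θ = 2 arccos(1 − 2y/D) = 2.777 rad. Then A = (D²/8)(θ − sin θ) = 0.8745 m² and P = Dθ/2 = 2.361 m.
Hydraulic radius R = A/P = 0.8745/2.361 = 0.3705 m.
From Manning's equation, S = [nQ / (1 A R^(2/3))]² = [0.013 × 3.4 / (1 × 0.8745 × 0.3705^(2/3))]² = 0.0096.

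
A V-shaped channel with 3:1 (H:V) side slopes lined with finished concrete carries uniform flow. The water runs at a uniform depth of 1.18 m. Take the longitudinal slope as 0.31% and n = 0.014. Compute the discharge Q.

Q = 11.3 m³/s

For a triangular section with side slope z = 3: A = zy² = 3×1.18² = 4.177 m²; P = 2y√(1+z²) = 2×1.18×3.162 = 7.463 m.
Hydraulic radius R = A/P = 4.177/7.463 = 0.5597 m.
Manning's equation: Q = (1/n) A R^(2/3) S^(1/2) = (1/0.014) × 4.177 × 0.5597^(2/3) × 0.0031^(1/2) = 11.3 m³/s.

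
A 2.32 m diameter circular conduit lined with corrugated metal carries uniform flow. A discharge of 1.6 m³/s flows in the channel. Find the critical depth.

y_c = 0.569 m

At critical depth, Q² T / (g A³) = 1, i.e. A³/T = Q²/g = 1.6²/9.81 = 0.261.
Try y = 0.495 m: A³/T = 0.1513 — low.
Try y = 0.569 m: A³/T = 0.2607 — ≈ 0.261.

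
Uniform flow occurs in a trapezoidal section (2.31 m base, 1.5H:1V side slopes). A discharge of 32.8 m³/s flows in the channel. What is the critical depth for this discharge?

At critical depth, Q² T / (g A³) = 1, i.e. A³/T = Q²/g = 32.8²/9.81 = 109.7.
At y = 2.21 m: A³/T = 214.9 — over.
At y = 1.47 m: A³/T = 43.51 — short.
At y = 1.87 m: A³/T = 110.5 — ≈ 109.7.

y_c = 1.87 m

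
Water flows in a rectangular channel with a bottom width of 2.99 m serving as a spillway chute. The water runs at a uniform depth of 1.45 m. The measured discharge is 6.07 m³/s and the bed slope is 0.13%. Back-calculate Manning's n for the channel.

n = 0.021

Flow area A = b·y = 2.99 × 1.45 = 4.336 m². Wetted perimeter P = b + 2y = 2.99 + 2×1.45 = 5.89 m.
Hydraulic radius R = A/P = 4.336/5.89 = 0.7361 m.
Rearranging Manning's equation: n = (1/Q) A R^(2/3) S^(1/2) = (1/6.07) × 4.336 × 0.7361^(2/3) × √0.0013 = 0.021.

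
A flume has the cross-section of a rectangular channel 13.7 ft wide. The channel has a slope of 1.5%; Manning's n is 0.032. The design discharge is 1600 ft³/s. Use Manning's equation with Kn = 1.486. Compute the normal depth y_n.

Manning's equation rearranged: A R^(2/3) = nQ / (1.486·√S) = 0.032 × 1600 / (1.486 × √0.015) = 281.3.
Trying y = 6.41 ft: A R^(2/3) = 195.1 — short.
Trying y = 10.3 ft: A R^(2/3) = 362.3 — over.
Trying y = 8.46 ft: A R^(2/3) = 281.5 — close enough.

y_n = 8.46 ft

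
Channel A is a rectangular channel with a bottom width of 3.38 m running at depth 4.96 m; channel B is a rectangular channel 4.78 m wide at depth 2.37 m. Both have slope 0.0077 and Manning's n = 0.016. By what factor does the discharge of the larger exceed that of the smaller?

1.54

Channel A: Flow area A = b·y = 3.38 × 4.96 = 16.76 m². Wetted perimeter P = b + 2y = 3.38 + 2×4.96 = 13.3 m. Hydraulic radius R = A/P = 16.76/13.3 = 1.261 m. Q_A = (1/0.016)·16.76·1.261^(2/3)·√0.0077 = 107.3 m³/s.
Channel B: Flow area A = b·y = 4.78 × 2.37 = 11.33 m². Wetted perimeter P = b + 2y = 4.78 + 2×2.37 = 9.52 m. Hydraulic radius R = A/P = 11.33/9.52 = 1.19 m. Q_B = (1/0.016)·11.33·1.19^(2/3)·√0.0077 = 69.77 m³/s.
The larger discharge is 107.3 m³/s and the smaller is 69.77 m³/s; the ratio is 1.54.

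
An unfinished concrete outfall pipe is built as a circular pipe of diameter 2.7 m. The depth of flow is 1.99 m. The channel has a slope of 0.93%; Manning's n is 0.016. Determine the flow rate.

For a circular section of diameter D = 2.7 m at depth y = 1.99 m, the central angle is θ = 2 arccos(1 − 2y/D) = 4.129 rad. Then A = (D²/8)(θ − sin θ) = 4.524 m² and P = Dθ/2 = 5.575 m.
Hydraulic radius R = A/P = 4.524/5.575 = 0.8115 m.
Manning's equation: Q = (1/n) A R^(2/3) S^(1/2) = (1/0.016) × 4.524 × 0.8115^(2/3) × 0.0093^(1/2) = 23.7 m³/s.

Q = 23.7 m³/s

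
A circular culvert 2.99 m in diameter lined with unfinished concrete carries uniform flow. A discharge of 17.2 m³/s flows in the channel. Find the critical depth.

At critical depth, Q² T / (g A³) = 1, i.e. A³/T = Q²/g = 17.2²/9.81 = 30.16.
Trying y = 2.23 m: A³/T = 68.04 — over.
Trying y = 1.48 m: A³/T = 13.93 — short.
Trying y = 1.81 m: A³/T = 30.06 — ≈ 30.16.

y_c = 1.81 m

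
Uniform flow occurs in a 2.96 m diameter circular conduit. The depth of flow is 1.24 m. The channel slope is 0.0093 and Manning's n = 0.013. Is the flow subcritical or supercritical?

supercritical

For a circular section of diameter D = 2.96 m at depth y = 1.24 m, the central angle is θ = 2 arccos(1 − 2y/D) = 2.816 rad. Then A = (D²/8)(θ − sin θ) = 2.733 m² and P = Dθ/2 = 4.167 m.
Hydraulic radius R = A/P = 2.733/4.167 = 0.6559 m.
V = (1/n) R^(2/3) √S = (1/0.013) × 0.6559^(2/3) × √0.0093 = 5.6 m/s. Hydraulic depth D_h = A/T = 2.733/2.921 = 0.9358 m.
Froude number Fr = V/√(g·D_h) = 5.6/√(9.81×0.9358) = 1.85, which is greater than 1, so the flow is supercritical.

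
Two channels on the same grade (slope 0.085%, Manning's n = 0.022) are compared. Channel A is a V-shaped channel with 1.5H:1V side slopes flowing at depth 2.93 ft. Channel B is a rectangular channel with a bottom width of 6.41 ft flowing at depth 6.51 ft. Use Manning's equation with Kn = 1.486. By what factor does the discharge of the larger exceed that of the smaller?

4.73

Channel A: For a triangular section with side slope z = 1.5: A = zy² = 1.5×2.93² = 12.88 ft²; P = 2y√(1+z²) = 2×2.93×1.803 = 10.56 ft. Hydraulic radius R = A/P = 12.88/10.56 = 1.219 ft. Q_A = (1.486/0.022)·12.88·1.219^(2/3)·√0.00085 = 28.94 ft³/s.
Channel B: Flow area A = b·y = 6.41 × 6.51 = 41.73 ft². Wetted perimeter P = b + 2y = 6.41 + 2×6.51 = 19.43 ft. Hydraulic radius R = A/P = 41.73/19.43 = 2.148 ft. Q_B = (1.486/0.022)·41.73·2.148^(2/3)·√0.00085 = 136.8 ft³/s.
The larger discharge is 136.8 ft³/s and the smaller is 28.94 ft³/s; the ratio is 4.73.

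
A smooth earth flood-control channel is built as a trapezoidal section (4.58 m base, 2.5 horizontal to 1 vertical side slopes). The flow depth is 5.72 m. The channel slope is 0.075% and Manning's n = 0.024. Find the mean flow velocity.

With bottom width b = 4.58 m and side slope z = 2.5: A = (b + zy)y = (4.58 + 2.5×5.72)×5.72 = 108 m²; P = b + 2y√(1+z²) = 4.58 + 2×5.72×2.693 = 35.38 m.
Hydraulic radius R = A/P = 108/35.38 = 3.052 m.
From Manning's equation, V = (1/n) R^(2/3) S^(1/2) = (1/0.024) × 3.052^(2/3) × 0.00075^(1/2) = 2.4 m/s.

V = 2.4 m/s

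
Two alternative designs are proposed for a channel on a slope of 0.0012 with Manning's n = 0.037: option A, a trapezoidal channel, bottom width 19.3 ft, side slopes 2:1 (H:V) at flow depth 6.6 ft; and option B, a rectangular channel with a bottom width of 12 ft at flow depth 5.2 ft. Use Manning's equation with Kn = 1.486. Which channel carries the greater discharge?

channel A

Channel A: With bottom width b = 19.3 ft and side slope z = 2: A = (b + zy)y = (19.3 + 2×6.6)×6.6 = 214.5 ft²; P = b + 2y√(1+z²) = 19.3 + 2×6.6×2.236 = 48.82 ft. Hydraulic radius R = A/P = 214.5/48.82 = 4.394 ft. Q_A = (1.486/0.037)·214.5·4.394^(2/3)·√0.0012 = 800.6 ft³/s.
Channel B: Flow area A = b·y = 12 × 5.2 = 62.4 ft². Wetted perimeter P = b + 2y = 12 + 2×5.2 = 22.4 ft. Hydraulic radius R = A/P = 62.4/22.4 = 2.786 ft. Q_B = (1.486/0.037)·62.4·2.786^(2/3)·√0.0012 = 171.9 ft³/s.
Q_A = 800.6 ft³/s vs Q_B = 171.9 ft³/s, so channel A carries more.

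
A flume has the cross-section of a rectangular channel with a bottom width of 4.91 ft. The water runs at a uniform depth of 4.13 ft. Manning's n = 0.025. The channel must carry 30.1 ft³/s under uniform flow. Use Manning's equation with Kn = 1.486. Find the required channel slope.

S = 0.000351

Flow area A = b·y = 4.91 × 4.13 = 20.28 ft². Wetted perimeter P = b + 2y = 4.91 + 2×4.13 = 13.17 ft.
Hydraulic radius R = A/P = 20.28/13.17 = 1.54 ft.
From Manning's equation, S = [nQ / (1.486 A R^(2/3))]² = [0.025 × 30.1 / (1.486 × 20.28 × 1.54^(2/3))]² = 0.000351.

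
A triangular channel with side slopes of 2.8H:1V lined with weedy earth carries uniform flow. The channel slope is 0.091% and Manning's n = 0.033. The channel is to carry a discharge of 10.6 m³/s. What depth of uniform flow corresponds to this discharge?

y_n = 2.06 m

Manning's equation rearranged: A R^(2/3) = nQ / (1·√S) = 0.033 × 10.6 / (√0.00091) = 11.6.
Trying y = 2.48 m: A R^(2/3) = 19.1 — too large.
Trying y = 1.61 m: A R^(2/3) = 6.034 — too small.
Trying y = 2.06 m: A R^(2/3) = 11.64 — ≈ 11.6.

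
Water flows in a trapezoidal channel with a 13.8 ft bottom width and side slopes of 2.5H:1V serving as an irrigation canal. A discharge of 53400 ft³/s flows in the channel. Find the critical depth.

y_c = 28.3 ft

At critical depth, Q² T / (g A³) = 1, i.e. A³/T = Q²/g = 53400²/32.2 = 88560000.
At y = 32.1 ft: A³/T = 157900000 — over.
At y = 23.6 ft: A³/T = 38480000 — short.
At y = 28.3 ft: A³/T = 88210000 — close enough.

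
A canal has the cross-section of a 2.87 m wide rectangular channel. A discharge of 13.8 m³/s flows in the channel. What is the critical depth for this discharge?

For a rectangular channel, critical depth y_c = (q²/g)^(1/3) where q = Q/b = 13.8/2.87 = 4.808 m²/s.
So y_c = (4.808²/9.81)^(1/3) = 1.33 m.

y_c = 1.33 m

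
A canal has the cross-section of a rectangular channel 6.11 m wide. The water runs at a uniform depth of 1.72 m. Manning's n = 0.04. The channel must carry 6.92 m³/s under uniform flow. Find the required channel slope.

S = 0.000611

Flow area A = b·y = 6.11 × 1.72 = 10.51 m². Wetted perimeter P = b + 2y = 6.11 + 2×1.72 = 9.55 m.
Hydraulic radius R = A/P = 10.51/9.55 = 1.1 m.
From Manning's equation, S = [nQ / (1 A R^(2/3))]² = [0.04 × 6.92 / (1 × 10.51 × 1.1^(2/3))]² = 0.000611.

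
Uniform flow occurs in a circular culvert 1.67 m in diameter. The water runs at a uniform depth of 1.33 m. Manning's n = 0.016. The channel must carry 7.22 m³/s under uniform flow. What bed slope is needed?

For a circular section of diameter D = 1.67 m at depth y = 1.33 m, the central angle is θ = 2 arccos(1 − 2y/D) = 4.411 rad. Then A = (D²/8)(θ − sin θ) = 1.87 m² and P = Dθ/2 = 3.683 m.
Hydraulic radius R = A/P = 1.87/3.683 = 0.5079 m.
From Manning's equation, S = [nQ / (1 A R^(2/3))]² = [0.016 × 7.22 / (1 × 1.87 × 0.5079^(2/3))]² = 0.00941.

S = 0.00941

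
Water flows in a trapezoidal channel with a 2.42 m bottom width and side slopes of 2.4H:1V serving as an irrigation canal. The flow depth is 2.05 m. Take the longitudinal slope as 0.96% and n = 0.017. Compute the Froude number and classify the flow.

supercritical

With bottom width b = 2.42 m and side slope z = 2.4: A = (b + zy)y = (2.42 + 2.4×2.05)×2.05 = 15.05 m²; P = b + 2y√(1+z²) = 2.42 + 2×2.05×2.6 = 13.08 m.
Hydraulic radius R = A/P = 15.05/13.08 = 1.15 m.
V = (1/n) R^(2/3) √S = (1/0.017) × 1.15^(2/3) × √0.0096 = 6.328 m/s. Hydraulic depth D_h = A/T = 15.05/12.26 = 1.227 m.
Froude number Fr = V/√(g·D_h) = 6.328/√(9.81×1.227) = 1.82, which is greater than 1, so the flow is supercritical.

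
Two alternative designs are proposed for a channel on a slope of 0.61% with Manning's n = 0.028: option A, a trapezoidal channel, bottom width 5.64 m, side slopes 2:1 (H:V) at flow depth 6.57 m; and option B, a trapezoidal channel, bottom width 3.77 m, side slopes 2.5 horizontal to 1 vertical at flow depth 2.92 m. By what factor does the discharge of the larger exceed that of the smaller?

6.31

Channel A: With bottom width b = 5.64 m and side slope z = 2: A = (b + zy)y = (5.64 + 2×6.57)×6.57 = 123.4 m²; P = b + 2y√(1+z²) = 5.64 + 2×6.57×2.236 = 35.02 m. Hydraulic radius R = A/P = 123.4/35.02 = 3.523 m. Q_A = (1/0.028)·123.4·3.523^(2/3)·√0.0061 = 796.9 m³/s.
Channel B: With bottom width b = 3.77 m and side slope z = 2.5: A = (b + zy)y = (3.77 + 2.5×2.92)×2.92 = 32.32 m²; P = b + 2y√(1+z²) = 3.77 + 2×2.92×2.693 = 19.49 m. Hydraulic radius R = A/P = 32.32/19.49 = 1.658 m. Q_B = (1/0.028)·32.32·1.658^(2/3)·√0.0061 = 126.3 m³/s.
The larger discharge is 796.9 m³/s and the smaller is 126.3 m³/s; the ratio is 6.31.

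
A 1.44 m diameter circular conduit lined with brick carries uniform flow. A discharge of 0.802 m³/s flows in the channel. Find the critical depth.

At critical depth, Q² T / (g A³) = 1, i.e. A³/T = Q²/g = 0.802²/9.81 = 0.06557.
At y = 0.376 m: A³/T = 0.03066 — short.
At y = 0.497 m: A³/T = 0.09042 — over.
At y = 0.457 m: A³/T = 0.06538 — matches.

y_c = 0.457 m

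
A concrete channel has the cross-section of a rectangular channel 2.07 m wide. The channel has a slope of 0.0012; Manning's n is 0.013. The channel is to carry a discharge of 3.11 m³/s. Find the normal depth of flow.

y_n = 0.913 m

Manning's equation rearranged: A R^(2/3) = nQ / (1·√S) = 0.013 × 3.11 / (√0.0012) = 1.167.
Try y = 1.05 m: A R^(2/3) = 1.408 — too large.
Try y = 0.758 m: A R^(2/3) = 0.9043 — too small.
Try y = 0.913 m: A R^(2/3) = 1.167 — ≈ 1.167.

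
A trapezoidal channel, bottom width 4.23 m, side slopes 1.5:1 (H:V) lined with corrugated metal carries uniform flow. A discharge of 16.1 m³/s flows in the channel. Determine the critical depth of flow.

y_c = 1 m

At critical depth, Q² T / (g A³) = 1, i.e. A³/T = Q²/g = 16.1²/9.81 = 26.42.
Trying y = 1.15 m: A³/T = 41.82 — too large.
Trying y = 0.713 m: A³/T = 8.47 — too small.
Trying y = 1 m: A³/T = 26.02 — close enough.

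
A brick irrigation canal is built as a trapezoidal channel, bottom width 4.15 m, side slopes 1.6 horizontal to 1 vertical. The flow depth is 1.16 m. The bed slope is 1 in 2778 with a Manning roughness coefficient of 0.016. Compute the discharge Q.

With bottom width b = 4.15 m and side slope z = 1.6: A = (b + zy)y = (4.15 + 1.6×1.16)×1.16 = 6.967 m²; P = b + 2y√(1+z²) = 4.15 + 2×1.16×1.887 = 8.527 m.
Hydraulic radius R = A/P = 6.967/8.527 = 0.817 m.
Manning's equation: Q = (1/n) A R^(2/3) S^(1/2) = (1/0.016) × 6.967 × 0.817^(2/3) × 0.00036^(1/2) = 7.22 m³/s.

Q = 7.22 m³/s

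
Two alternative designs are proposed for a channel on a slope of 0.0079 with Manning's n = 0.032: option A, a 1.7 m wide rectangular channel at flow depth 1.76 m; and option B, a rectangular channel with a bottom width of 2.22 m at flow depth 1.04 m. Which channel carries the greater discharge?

channel A

Channel A: Flow area A = b·y = 1.7 × 1.76 = 2.992 m². Wetted perimeter P = b + 2y = 1.7 + 2×1.76 = 5.22 m. Hydraulic radius R = A/P = 2.992/5.22 = 0.5732 m. Q_A = (1/0.032)·2.992·0.5732^(2/3)·√0.0079 = 5.734 m³/s.
Channel B: Flow area A = b·y = 2.22 × 1.04 = 2.309 m². Wetted perimeter P = b + 2y = 2.22 + 2×1.04 = 4.3 m. Hydraulic radius R = A/P = 2.309/4.3 = 0.5369 m. Q_B = (1/0.032)·2.309·0.5369^(2/3)·√0.0079 = 4.236 m³/s.
Q_A = 5.734 m³/s vs Q_B = 4.236 m³/s, so channel A carries more.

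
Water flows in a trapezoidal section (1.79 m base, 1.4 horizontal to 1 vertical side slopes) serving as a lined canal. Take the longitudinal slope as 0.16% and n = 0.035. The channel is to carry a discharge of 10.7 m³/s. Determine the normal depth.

y_n = 1.98 m

Manning's equation rearranged: A R^(2/3) = nQ / (1·√S) = 0.035 × 10.7 / (√0.0016) = 9.362.
Try y = 1.57 m: A R^(2/3) = 5.708 — short.
Try y = 2.51 m: A R^(2/3) = 15.67 — over.
Try y = 1.98 m: A R^(2/3) = 9.331 — close enough.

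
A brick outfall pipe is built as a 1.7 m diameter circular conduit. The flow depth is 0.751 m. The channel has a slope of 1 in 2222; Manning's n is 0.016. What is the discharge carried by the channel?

For a circular section of diameter D = 1.7 m at depth y = 0.751 m, the central angle is θ = 2 arccos(1 − 2y/D) = 2.908 rad. Then A = (D²/8)(θ − sin θ) = 0.967 m² and P = Dθ/2 = 2.472 m.
Hydraulic radius R = A/P = 0.967/2.472 = 0.3912 m.
Manning's equation: Q = (1/n) A R^(2/3) S^(1/2) = (1/0.016) × 0.967 × 0.3912^(2/3) × 0.00045^(1/2) = 0.686 m³/s.

Q = 0.686 m³/s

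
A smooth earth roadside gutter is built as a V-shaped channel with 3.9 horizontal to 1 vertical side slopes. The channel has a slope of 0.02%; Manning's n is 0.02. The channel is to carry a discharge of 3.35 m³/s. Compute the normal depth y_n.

y_n = 1.29 m

Manning's equation rearranged: A R^(2/3) = nQ / (1·√S) = 0.02 × 3.35 / (√0.0002) = 4.738.
At y = 1.04 m: A R^(2/3) = 2.67 — low.
At y = 1.61 m: A R^(2/3) = 8.564 — high.
At y = 1.29 m: A R^(2/3) = 4.743 — matches.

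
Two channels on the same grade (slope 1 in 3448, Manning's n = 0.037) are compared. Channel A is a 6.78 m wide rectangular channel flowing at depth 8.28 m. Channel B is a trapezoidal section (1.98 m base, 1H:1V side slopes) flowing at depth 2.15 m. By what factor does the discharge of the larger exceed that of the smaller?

Channel A: Flow area A = b·y = 6.78 × 8.28 = 56.14 m². Wetted perimeter P = b + 2y = 6.78 + 2×8.28 = 23.34 m. Hydraulic radius R = A/P = 56.14/23.34 = 2.405 m. Q_A = (1/0.037)·56.14·2.405^(2/3)·√0.00029 = 46.39 m³/s.
Channel B: With bottom width b = 1.98 m and side slope z = 1: A = (b + zy)y = (1.98 + 1×2.15)×2.15 = 8.88 m²; P = b + 2y√(1+z²) = 1.98 + 2×2.15×1.414 = 8.061 m. Hydraulic radius R = A/P = 8.88/8.061 = 1.102 m. Q_B = (1/0.037)·8.88·1.102^(2/3)·√0.00029 = 4.359 m³/s.
The larger discharge is 46.39 m³/s and the smaller is 4.359 m³/s; the ratio is 10.6.

10.6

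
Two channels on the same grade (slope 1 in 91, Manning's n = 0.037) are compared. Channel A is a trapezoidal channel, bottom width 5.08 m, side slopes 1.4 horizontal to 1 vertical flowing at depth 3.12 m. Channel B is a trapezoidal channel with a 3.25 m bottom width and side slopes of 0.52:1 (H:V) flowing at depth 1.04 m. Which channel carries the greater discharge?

Channel A: With bottom width b = 5.08 m and side slope z = 1.4: A = (b + zy)y = (5.08 + 1.4×3.12)×3.12 = 29.48 m²; P = b + 2y√(1+z²) = 5.08 + 2×3.12×1.72 = 15.82 m. Hydraulic radius R = A/P = 29.48/15.82 = 1.864 m. Q_A = (1/0.037)·29.48·1.864^(2/3)·√0.01099 = 126.5 m³/s.
Channel B: With bottom width b = 3.25 m and side slope z = 0.52: A = (b + zy)y = (3.25 + 0.52×1.04)×1.04 = 3.942 m²; P = b + 2y√(1+z²) = 3.25 + 2×1.04×1.127 = 5.594 m. Hydraulic radius R = A/P = 3.942/5.594 = 0.7047 m. Q_B = (1/0.037)·3.942·0.7047^(2/3)·√0.01099 = 8.845 m³/s.
Q_A = 126.5 m³/s vs Q_B = 8.845 m³/s, so channel A carries more.

channel A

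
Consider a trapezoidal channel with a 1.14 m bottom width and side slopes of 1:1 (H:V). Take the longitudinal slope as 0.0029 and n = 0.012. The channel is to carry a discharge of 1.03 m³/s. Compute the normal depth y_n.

y_n = 0.374 m

Manning's equation rearranged: A R^(2/3) = nQ / (1·√S) = 0.012 × 1.03 / (√0.0029) = 0.2295.
Try y = 0.479 m: A R^(2/3) = 0.3559 — high.
Try y = 0.318 m: A R^(2/3) = 0.1727 — low.
Try y = 0.374 m: A R^(2/3) = 0.2293 — close enough.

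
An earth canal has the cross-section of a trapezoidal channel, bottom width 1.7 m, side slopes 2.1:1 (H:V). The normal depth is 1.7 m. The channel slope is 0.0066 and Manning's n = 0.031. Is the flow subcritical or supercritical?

subcritical

With bottom width b = 1.7 m and side slope z = 2.1: A = (b + zy)y = (1.7 + 2.1×1.7)×1.7 = 8.959 m²; P = b + 2y√(1+z²) = 1.7 + 2×1.7×2.326 = 9.608 m.
Hydraulic radius R = A/P = 8.959/9.608 = 0.9324 m.
V = (1/n) R^(2/3) √S = (1/0.031) × 0.9324^(2/3) × √0.0066 = 2.501 m/s. Hydraulic depth D_h = A/T = 8.959/8.84 = 1.013 m.
Froude number Fr = V/√(g·D_h) = 2.501/√(9.81×1.013) = 0.793, which is less than 1, so the flow is subcritical.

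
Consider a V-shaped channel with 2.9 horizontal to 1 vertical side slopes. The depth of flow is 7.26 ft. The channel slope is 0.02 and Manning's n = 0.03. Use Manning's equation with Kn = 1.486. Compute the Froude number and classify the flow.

For a triangular section with side slope z = 2.9: A = zy² = 2.9×7.26² = 152.9 ft²; P = 2y√(1+z²) = 2×7.26×3.068 = 44.54 ft.
Hydraulic radius R = A/P = 152.9/44.54 = 3.432 ft.
V = (1.486/n) R^(2/3) √S = (1.486/0.03) × 3.432^(2/3) × √0.02 = 15.94 ft/s. Hydraulic depth D_h = A/T = 152.9/42.11 = 3.63 ft.
Froude number Fr = V/√(g·D_h) = 15.94/√(32.2×3.63) = 1.47, which is greater than 1, so the flow is supercritical.

supercritical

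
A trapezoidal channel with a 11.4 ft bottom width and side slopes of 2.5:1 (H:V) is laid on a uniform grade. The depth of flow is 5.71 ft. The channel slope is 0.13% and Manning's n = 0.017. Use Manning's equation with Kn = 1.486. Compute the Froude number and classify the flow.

With bottom width b = 11.4 ft and side slope z = 2.5: A = (b + zy)y = (11.4 + 2.5×5.71)×5.71 = 146.6 ft²; P = b + 2y√(1+z²) = 11.4 + 2×5.71×2.693 = 42.15 ft.
Hydraulic radius R = A/P = 146.6/42.15 = 3.478 ft.
V = (1.486/n) R^(2/3) √S = (1.486/0.017) × 3.478^(2/3) × √0.0013 = 7.235 ft/s. Hydraulic depth D_h = A/T = 146.6/39.95 = 3.67 ft.
Froude number Fr = V/√(g·D_h) = 7.235/√(32.2×3.67) = 0.666, which is less than 1, so the flow is subcritical.

subcritical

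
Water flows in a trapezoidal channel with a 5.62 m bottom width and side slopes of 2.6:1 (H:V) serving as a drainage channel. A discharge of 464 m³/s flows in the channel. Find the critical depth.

At critical depth, Q² T / (g A³) = 1, i.e. A³/T = Q²/g = 464²/9.81 = 21950.
At y = 5.31 m: A³/T = 33030 — too large.
At y = 3.54 m: A³/T = 6014 — too small.
At y = 4.83 m: A³/T = 22020 — ≈ 21950.

y_c = 4.83 m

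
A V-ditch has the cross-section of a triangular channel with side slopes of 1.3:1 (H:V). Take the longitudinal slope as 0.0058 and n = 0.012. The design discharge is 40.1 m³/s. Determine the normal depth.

y_n = 2.28 m

Manning's equation rearranged: A R^(2/3) = nQ / (1·√S) = 0.012 × 40.1 / (√0.0058) = 6.318.
Trying y = 2.61 m: A R^(2/3) = 9.058 — over.
Trying y = 1.8 m: A R^(2/3) = 3.363 — short.
Trying y = 2.28 m: A R^(2/3) = 6.316 — ≈ 6.318.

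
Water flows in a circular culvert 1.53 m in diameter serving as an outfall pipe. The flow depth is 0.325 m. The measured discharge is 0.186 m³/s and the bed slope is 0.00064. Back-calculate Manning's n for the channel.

For a circular section of diameter D = 1.53 m at depth y = 0.325 m, the central angle is θ = 2 arccos(1 − 2y/D) = 1.916 rad. Then A = (D²/8)(θ − sin θ) = 0.2853 m² and P = Dθ/2 = 1.466 m.
Hydraulic radius R = A/P = 0.2853/1.466 = 0.1946 m.
Rearranging Manning's equation: n = (1/Q) A R^(2/3) S^(1/2) = (1/0.186) × 0.2853 × 0.1946^(2/3) × √0.00064 = 0.013.

n = 0.013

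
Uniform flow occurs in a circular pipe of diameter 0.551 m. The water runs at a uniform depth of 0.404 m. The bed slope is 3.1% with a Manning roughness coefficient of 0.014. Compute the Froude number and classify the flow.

supercritical

For a circular section of diameter D = 0.551 m at depth y = 0.404 m, the central angle is θ = 2 arccos(1 − 2y/D) = 4.112 rad. Then A = (D²/8)(θ − sin θ) = 0.1874 m² and P = Dθ/2 = 1.133 m.
Hydraulic radius R = A/P = 0.1874/1.133 = 0.1654 m.
V = (1/n) R^(2/3) √S = (1/0.014) × 0.1654^(2/3) × √0.031 = 3.789 m/s. Hydraulic depth D_h = A/T = 0.1874/0.4874 = 0.3844 m.
Froude number Fr = V/√(g·D_h) = 3.789/√(9.81×0.3844) = 1.95, which is greater than 1, so the flow is supercritical.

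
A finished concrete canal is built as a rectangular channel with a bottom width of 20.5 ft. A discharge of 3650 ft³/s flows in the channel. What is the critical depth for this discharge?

For a rectangular channel, critical depth y_c = (q²/g)^(1/3) where q = Q/b = 3650/20.5 = 178 ft²/s.
So y_c = (178²/32.2)^(1/3) = 9.95 ft.

y_c = 9.95 ft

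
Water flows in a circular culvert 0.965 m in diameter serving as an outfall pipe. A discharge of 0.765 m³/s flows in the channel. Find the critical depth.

At critical depth, Q² T / (g A³) = 1, i.e. A³/T = Q²/g = 0.765²/9.81 = 0.05966.
Try y = 0.624 m: A³/T = 0.1357 — over.
Try y = 0.416 m: A³/T = 0.02874 — short.
Try y = 0.504 m: A³/T = 0.05986 — close enough.

y_c = 0.504 m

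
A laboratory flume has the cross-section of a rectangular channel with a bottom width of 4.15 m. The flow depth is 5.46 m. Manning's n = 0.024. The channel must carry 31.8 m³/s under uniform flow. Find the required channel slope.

S = 0.000659

Flow area A = b·y = 4.15 × 5.46 = 22.66 m². Wetted perimeter P = b + 2y = 4.15 + 2×5.46 = 15.07 m.
Hydraulic radius R = A/P = 22.66/15.07 = 1.504 m.
From Manning's equation, S = [nQ / (1 A R^(2/3))]² = [0.024 × 31.8 / (1 × 22.66 × 1.504^(2/3))]² = 0.000659.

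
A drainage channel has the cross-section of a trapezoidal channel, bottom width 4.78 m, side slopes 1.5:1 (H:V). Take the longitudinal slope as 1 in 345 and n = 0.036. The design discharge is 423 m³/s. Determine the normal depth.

Manning's equation rearranged: A R^(2/3) = nQ / (1·√S) = 0.036 × 423 / (√0.002899) = 282.8.
At y = 9.4 m: A R^(2/3) = 490.1 — over.
At y = 6.54 m: A R^(2/3) = 214.2 — short.
At y = 7.4 m: A R^(2/3) = 282.9 — matches.

y_n = 7.4 m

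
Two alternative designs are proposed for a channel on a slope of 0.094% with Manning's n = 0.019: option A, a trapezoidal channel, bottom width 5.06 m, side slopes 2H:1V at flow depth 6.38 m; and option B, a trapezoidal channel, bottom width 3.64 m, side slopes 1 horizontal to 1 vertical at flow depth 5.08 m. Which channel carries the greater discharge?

Channel A: With bottom width b = 5.06 m and side slope z = 2: A = (b + zy)y = (5.06 + 2×6.38)×6.38 = 113.7 m²; P = b + 2y√(1+z²) = 5.06 + 2×6.38×2.236 = 33.59 m. Hydraulic radius R = A/P = 113.7/33.59 = 3.384 m. Q_A = (1/0.019)·113.7·3.384^(2/3)·√0.00094 = 413.6 m³/s.
Channel B: With bottom width b = 3.64 m and side slope z = 1: A = (b + zy)y = (3.64 + 1×5.08)×5.08 = 44.3 m²; P = b + 2y√(1+z²) = 3.64 + 2×5.08×1.414 = 18.01 m. Hydraulic radius R = A/P = 44.3/18.01 = 2.46 m. Q_B = (1/0.019)·44.3·2.46^(2/3)·√0.00094 = 130.3 m³/s.
Q_A = 413.6 m³/s vs Q_B = 130.3 m³/s, so channel A carries more.

channel A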